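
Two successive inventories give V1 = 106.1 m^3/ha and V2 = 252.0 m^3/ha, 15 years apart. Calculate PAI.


Formula: PAI = (V_T2 - V_T1) / (T2 - T1)
Volume increment = 252.0 - 106.1 = 145.9 m^3/ha
PAI = 145.9 / 15 = 9.73 m^3/ha/year

9.73


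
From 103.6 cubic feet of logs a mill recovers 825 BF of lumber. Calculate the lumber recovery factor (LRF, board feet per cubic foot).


Formula: LRF = Lumber Output (BF) / Log Input (ft^3)
LRF = 825 BF / 103.6 ft^3
LRF = 7.96 BF/ft^3

7.96


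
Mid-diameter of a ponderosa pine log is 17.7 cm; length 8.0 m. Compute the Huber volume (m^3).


Huber: V = Am * L,  Am = pi*(Dm/200)^2
Am = pi*(17.7/200)^2 = 0.024606 m^2
V = 0.024606*8.0 = 0.1968 m^3

0.1968


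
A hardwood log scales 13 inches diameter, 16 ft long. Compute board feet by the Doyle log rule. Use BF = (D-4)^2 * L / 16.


Doyle: BF = (D - 4)^2 * L / 16
Adjusted diameter = 13 - 4 = 9 in
(D-4)^2 = 9^2 = 81
BF = 81 * 16 / 16 = 81 BF

81


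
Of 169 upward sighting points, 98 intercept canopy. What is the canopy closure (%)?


Formula: Canopy closure = covered points / total points * 100
Closure = 98 / 169 * 100
Closure = 0.5799 * 100 = 58.0%

58.0


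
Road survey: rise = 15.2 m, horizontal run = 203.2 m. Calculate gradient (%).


Formula: Gradient = rise / run * 100
Gradient = 15.2 / 203.2 * 100 = 7.5%

7.5


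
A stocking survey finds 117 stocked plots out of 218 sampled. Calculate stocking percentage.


Formula: Stocking % = stocked plots / total plots * 100
Stocking = 117 / 218 * 100
Stocking = 0.5367 * 100 = 53.7%

53.7


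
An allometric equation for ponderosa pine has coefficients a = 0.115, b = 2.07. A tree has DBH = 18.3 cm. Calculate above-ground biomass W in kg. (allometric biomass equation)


Formula: W = a * DBH^b  (allometric power law)
DBH^b = 18.3^2.07 = 410.4628
W = 0.115 * 410.4628 = 47.2 kg

47.2


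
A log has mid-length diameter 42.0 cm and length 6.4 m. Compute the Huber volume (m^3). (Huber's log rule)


Huber: V = Am * L,  Am = pi*(Dm/200)^2
Am = pi*(42.0/200)^2 = 0.138544 m^2
V = 0.138544*6.4 = 0.8867 m^3

0.8867


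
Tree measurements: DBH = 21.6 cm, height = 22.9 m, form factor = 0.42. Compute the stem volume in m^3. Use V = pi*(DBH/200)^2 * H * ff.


Formula: V = pi * (DBH/200)^2 * H * ff
Radius = DBH/200 = 21.6/200 = 0.108 m
Radius^2 = 0.108^2 = 0.011664 m^2
V = pi * 0.011664 * 22.9 * 0.42
V = 0.352 m^3

0.352


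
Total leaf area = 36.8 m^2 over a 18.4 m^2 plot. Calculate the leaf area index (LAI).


Formula: LAI = total leaf area / ground area  (dimensionless)
LAI = 36.8 m^2 / 18.4 m^2
LAI = 2.0

2.0


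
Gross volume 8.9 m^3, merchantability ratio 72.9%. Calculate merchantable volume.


Formula: MV = V_total * (merchantable_pct / 100)
Merchantable fraction = 72.9% / 100 = 0.729
MV = 8.9 m^3 * 0.729 = 6.488 m^3

6.488


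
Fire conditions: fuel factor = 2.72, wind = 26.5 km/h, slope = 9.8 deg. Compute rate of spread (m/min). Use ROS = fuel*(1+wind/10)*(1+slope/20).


Formula: ROS = fuel * (1 + wind/10) * (1 + slope/20)
Wind factor = 1 + 26.5/10 = 3.65
Slope factor = 1 + 9.8/20 = 1.49
ROS = 2.72 * 3.65 * 1.49 = 14.79 m/min

14.79


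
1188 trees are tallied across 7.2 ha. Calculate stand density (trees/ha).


Formula: Stand Density = N_trees / Area_ha
Density = 1188 trees / 7.2 ha
Density = 165 trees/ha

165


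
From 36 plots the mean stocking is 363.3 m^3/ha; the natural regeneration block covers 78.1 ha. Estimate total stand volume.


Formula: Total Volume = Mean Volume per ha * Total Area
Total Volume = 363.3 m^3/ha * 78.1 ha
Total Volume = 28374 m^3

28374


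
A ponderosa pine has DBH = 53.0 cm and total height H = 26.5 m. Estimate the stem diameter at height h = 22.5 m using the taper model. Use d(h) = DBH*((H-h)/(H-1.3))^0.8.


Taper: d(h) = DBH * ((H - h) / (H - 1.3))^0.8
Numerator = H - h = 26.5 - 22.5 = 4.0 m
Denominator = H - 1.3 = 26.5 - 1.3 = 25.2 m
Ratio = 4.0 / 25.2 = 0.15873
d = 53.0 * 0.15873^0.8 = 12.2 cm

12.2


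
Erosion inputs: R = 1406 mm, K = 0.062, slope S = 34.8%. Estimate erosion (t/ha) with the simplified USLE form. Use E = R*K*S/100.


Formula: E = R * K * S / 100  (simplified USLE)
R * K = 1406 * 0.062 = 87.172
E = 87.172 * 34.8 / 100 = 30.34 t/ha

30.34


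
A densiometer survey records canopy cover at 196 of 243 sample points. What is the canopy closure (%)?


Formula: Canopy closure = covered points / total points * 100
Closure = 196 / 243 * 100
Closure = 0.8066 * 100 = 80.7%

80.7


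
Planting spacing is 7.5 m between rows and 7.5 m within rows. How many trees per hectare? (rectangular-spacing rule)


Formula: TPH = 10000 m^2/ha / (spacing_x * spacing_y)
Area per tree = 7.5 m * 7.5 m = 56.25 m^2
TPH = 10000 / 56.25 = 178 trees/ha

178


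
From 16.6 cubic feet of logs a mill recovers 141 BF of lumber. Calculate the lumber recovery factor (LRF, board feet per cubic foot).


Formula: LRF = Lumber Output (BF) / Log Input (ft^3)
LRF = 141 BF / 16.6 ft^3
LRF = 8.49 BF/ft^3

8.49


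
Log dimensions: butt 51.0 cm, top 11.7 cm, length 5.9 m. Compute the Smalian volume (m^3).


Smalian: V = (A1 + A2)/2 * L,  A = pi*(D/200)^2
A1 = pi*(51.0/200)^2 = 0.204282 m^2
A2 = pi*(11.7/200)^2 = 0.010751 m^2
V = (0.204282+0.010751)/2*5.9 = 0.6343 m^3

0.6343


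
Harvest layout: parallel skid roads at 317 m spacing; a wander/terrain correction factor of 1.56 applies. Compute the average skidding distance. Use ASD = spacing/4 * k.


Formula: ASD = (spacing / 4) * correction
Uncorrected distance = spacing / 4 = 317 / 4 = 79.25 m
ASD = 79.25 * 1.56 = 124 m

124


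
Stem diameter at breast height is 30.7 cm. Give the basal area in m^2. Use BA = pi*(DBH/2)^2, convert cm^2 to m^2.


Formula: BA = pi * (DBH/2)^2 / 10000  (cm^2 to m^2)
Radius = DBH/2 = 30.7/2 = 15.35 cm
BA = pi * 15.35^2 / 10000
   = 740.2299 cm^2 / 10000
   = 0.074 m^2

0.074


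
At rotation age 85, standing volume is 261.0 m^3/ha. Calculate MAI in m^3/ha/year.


Formula: MAI = Total Volume / Stand Age
MAI = 261.0 m^3/ha / 85 years
MAI = 3.07 m^3/ha/year

3.07


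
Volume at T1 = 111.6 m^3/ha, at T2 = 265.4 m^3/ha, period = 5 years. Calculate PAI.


Formula: PAI = (V_T2 - V_T1) / (T2 - T1)
Volume increment = 265.4 - 111.6 = 153.8 m^3/ha
PAI = 153.8 / 5 = 30.76 m^3/ha/year

30.76


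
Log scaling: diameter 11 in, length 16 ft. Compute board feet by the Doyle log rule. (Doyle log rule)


Doyle: BF = (D - 4)^2 * L / 16
Adjusted diameter = 11 - 4 = 7 in
(D-4)^2 = 7^2 = 49
BF = 49 * 16 / 16 = 49 BF

49


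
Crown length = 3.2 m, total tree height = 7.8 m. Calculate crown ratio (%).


Formula: Crown Ratio = (Crown Length / Total Height) * 100
CR = (3.2 m / 7.8 m) * 100
CR = 0.4103 * 100 = 41.0%

41.0


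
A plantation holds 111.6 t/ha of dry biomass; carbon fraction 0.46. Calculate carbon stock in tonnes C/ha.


Formula: Carbon Stock = Biomass * Carbon Fraction
C = 111.6 t/ha * 0.46
C = 51.3 t C/ha

51.3


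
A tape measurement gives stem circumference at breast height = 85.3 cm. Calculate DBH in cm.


Formula: DBH = C / pi
DBH = 85.3 / pi
pi = 3.14159...
DBH = 27.2 cm

27.2


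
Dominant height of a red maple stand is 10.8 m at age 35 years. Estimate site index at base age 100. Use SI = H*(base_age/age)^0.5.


Formula: SI = H_dom * (base_age / age)^0.5
Age ratio = 100 / 35 = 2.85714
sqrt(age_ratio) = 1.69031
SI = 10.8 * 1.69031 = 18.3 m

18.3


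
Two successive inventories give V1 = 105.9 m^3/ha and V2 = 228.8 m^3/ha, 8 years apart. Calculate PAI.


Formula: PAI = (V_T2 - V_T1) / (T2 - T1)
Volume increment = 228.8 - 105.9 = 122.9 m^3/ha
PAI = 122.9 / 8 = 15.36 m^3/ha/year

15.36


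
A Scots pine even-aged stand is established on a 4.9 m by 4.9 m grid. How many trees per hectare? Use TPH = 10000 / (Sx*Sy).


Formula: TPH = 10000 m^2/ha / (spacing_x * spacing_y)
Area per tree = 4.9 m * 4.9 m = 24.01 m^2
TPH = 10000 / 24.01 = 416 trees/ha

416


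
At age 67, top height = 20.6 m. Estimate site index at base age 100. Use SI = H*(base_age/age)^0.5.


Formula: SI = H_dom * (base_age / age)^0.5
Age ratio = 100 / 67 = 1.49254
sqrt(age_ratio) = 1.22169
SI = 20.6 * 1.22169 = 25.2 m

25.2


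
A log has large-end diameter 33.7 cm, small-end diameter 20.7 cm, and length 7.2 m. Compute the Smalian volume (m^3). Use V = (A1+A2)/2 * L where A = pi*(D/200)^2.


Smalian: V = (A1 + A2)/2 * L,  A = pi*(D/200)^2
A1 = pi*(33.7/200)^2 = 0.089197 m^2
A2 = pi*(20.7/200)^2 = 0.033654 m^2
V = (0.089197+0.033654)/2*7.2 = 0.4423 m^3

0.4423


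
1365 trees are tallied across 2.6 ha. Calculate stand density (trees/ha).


Formula: Stand Density = N_trees / Area_ha
Density = 1365 trees / 2.6 ha
Density = 525 trees/ha

525


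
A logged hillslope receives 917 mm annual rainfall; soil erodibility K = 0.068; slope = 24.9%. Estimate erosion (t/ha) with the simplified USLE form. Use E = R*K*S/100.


Formula: E = R * K * S / 100  (simplified USLE)
R * K = 917 * 0.068 = 62.356
E = 62.356 * 24.9 / 100 = 15.53 t/ha

15.53


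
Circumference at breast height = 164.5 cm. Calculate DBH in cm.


Formula: DBH = C / pi
DBH = 164.5 / pi
pi = 3.14159...
DBH = 52.4 cm

52.4


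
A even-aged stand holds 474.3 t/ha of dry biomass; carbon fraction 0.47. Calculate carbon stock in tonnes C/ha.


Formula: Carbon Stock = Biomass * Carbon Fraction
C = 474.3 t/ha * 0.47
C = 222.9 t C/ha

222.9


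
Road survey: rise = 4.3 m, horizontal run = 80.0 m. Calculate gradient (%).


Formula: Gradient = rise / run * 100
Gradient = 4.3 / 80.0 * 100 = 5.4%

5.4


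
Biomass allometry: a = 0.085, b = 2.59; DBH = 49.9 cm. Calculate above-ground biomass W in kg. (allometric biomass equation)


Formula: W = a * DBH^b  (allometric power law)
DBH^b = 49.9^2.59 = 25008.0836
W = 0.085 * 25008.0836 = 2125.7 kg

2125.7


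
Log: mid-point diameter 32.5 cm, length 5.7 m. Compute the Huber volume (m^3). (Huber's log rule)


Huber: V = Am * L,  Am = pi*(Dm/200)^2
Am = pi*(32.5/200)^2 = 0.082958 m^2
V = 0.082958*5.7 = 0.4729 m^3

0.4729


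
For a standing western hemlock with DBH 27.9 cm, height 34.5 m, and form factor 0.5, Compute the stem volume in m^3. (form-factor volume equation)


Formula: V = pi * (DBH/200)^2 * H * ff
Radius = DBH/200 = 27.9/200 = 0.1395 m
Radius^2 = 0.1395^2 = 0.01946025 m^2
V = pi * 0.01946025 * 34.5 * 0.5
V = 1.055 m^3

1.055


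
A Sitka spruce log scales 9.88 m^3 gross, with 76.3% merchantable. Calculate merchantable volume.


Formula: MV = V_total * (merchantable_pct / 100)
Merchantable fraction = 76.3% / 100 = 0.763
MV = 9.88 m^3 * 0.763 = 7.538 m^3

7.538


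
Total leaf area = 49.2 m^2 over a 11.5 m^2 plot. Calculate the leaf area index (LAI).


Formula: LAI = total leaf area / ground area  (dimensionless)
LAI = 49.2 m^2 / 11.5 m^2
LAI = 4.28

4.28


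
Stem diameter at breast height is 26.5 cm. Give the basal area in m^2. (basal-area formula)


Formula: BA = pi * (DBH/2)^2 / 10000  (cm^2 to m^2)
Radius = DBH/2 = 26.5/2 = 13.25 cm
BA = pi * 13.25^2 / 10000
   = 551.5459 cm^2 / 10000
   = 0.0552 m^2

0.0552


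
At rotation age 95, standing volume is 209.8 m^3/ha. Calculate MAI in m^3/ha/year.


Formula: MAI = Total Volume / Stand Age
MAI = 209.8 m^3/ha / 95 years
MAI = 2.21 m^3/ha/year

2.21


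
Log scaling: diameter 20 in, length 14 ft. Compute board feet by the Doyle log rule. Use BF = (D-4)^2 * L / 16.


Doyle: BF = (D - 4)^2 * L / 16
Adjusted diameter = 20 - 4 = 16 in
(D-4)^2 = 16^2 = 256
BF = 256 * 14 / 16 = 224 BF

224


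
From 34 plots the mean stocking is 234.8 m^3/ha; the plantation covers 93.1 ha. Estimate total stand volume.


Formula: Total Volume = Mean Volume per ha * Total Area
Total Volume = 234.8 m^3/ha * 93.1 ha
Total Volume = 21860 m^3

21860


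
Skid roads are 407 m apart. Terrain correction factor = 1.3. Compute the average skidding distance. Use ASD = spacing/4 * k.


Formula: ASD = (spacing / 4) * correction
Uncorrected distance = spacing / 4 = 407 / 4 = 101.75 m
ASD = 101.75 * 1.3 = 132 m

132


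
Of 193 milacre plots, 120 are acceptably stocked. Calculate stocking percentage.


Formula: Stocking % = stocked plots / total plots * 100
Stocking = 120 / 193 * 100
Stocking = 0.6218 * 100 = 62.2%

62.2


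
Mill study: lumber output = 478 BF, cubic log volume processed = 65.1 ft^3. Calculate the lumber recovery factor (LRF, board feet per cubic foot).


Formula: LRF = Lumber Output (BF) / Log Input (ft^3)
LRF = 478 BF / 65.1 ft^3
LRF = 7.34 BF/ft^3

7.34


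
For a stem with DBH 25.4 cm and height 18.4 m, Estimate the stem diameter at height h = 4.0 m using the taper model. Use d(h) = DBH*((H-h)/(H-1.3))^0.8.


Taper: d(h) = DBH * ((H - h) / (H - 1.3))^0.8
Numerator = H - h = 18.4 - 4.0 = 14.4 m
Denominator = H - 1.3 = 18.4 - 1.3 = 17.1 m
Ratio = 14.4 / 17.1 = 0.84211
d = 25.4 * 0.84211^0.8 = 22.1 cm

22.1


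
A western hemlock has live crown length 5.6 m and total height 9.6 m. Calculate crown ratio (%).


Formula: Crown Ratio = (Crown Length / Total Height) * 100
CR = (5.6 m / 9.6 m) * 100
CR = 0.5833 * 100 = 58.3%

58.3


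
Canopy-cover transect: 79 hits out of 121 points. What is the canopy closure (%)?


Formula: Canopy closure = covered points / total points * 100
Closure = 79 / 121 * 100
Closure = 0.6529 * 100 = 65.3%

65.3


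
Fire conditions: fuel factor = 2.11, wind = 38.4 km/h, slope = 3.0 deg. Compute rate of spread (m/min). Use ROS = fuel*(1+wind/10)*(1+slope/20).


Formula: ROS = fuel * (1 + wind/10) * (1 + slope/20)
Wind factor = 1 + 38.4/10 = 4.84
Slope factor = 1 + 3.0/20 = 1.15
ROS = 2.11 * 4.84 * 1.15 = 11.74 m/min

11.74


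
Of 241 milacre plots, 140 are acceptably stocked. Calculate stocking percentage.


Formula: Stocking % = stocked plots / total plots * 100
Stocking = 140 / 241 * 100
Stocking = 0.5809 * 100 = 58.1%

58.1


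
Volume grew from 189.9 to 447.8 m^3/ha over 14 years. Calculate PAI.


Formula: PAI = (V_T2 - V_T1) / (T2 - T1)
Volume increment = 447.8 - 189.9 = 257.9 m^3/ha
PAI = 257.9 / 14 = 18.42 m^3/ha/year

18.42


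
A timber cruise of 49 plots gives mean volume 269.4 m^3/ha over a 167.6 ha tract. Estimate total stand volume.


Formula: Total Volume = Mean Volume per ha * Total Area
Total Volume = 269.4 m^3/ha * 167.6 ha
Total Volume = 45151 m^3

45151


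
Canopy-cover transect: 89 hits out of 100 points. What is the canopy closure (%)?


Formula: Canopy closure = covered points / total points * 100
Closure = 89 / 100 * 100
Closure = 0.89 * 100 = 89.0%

89.0


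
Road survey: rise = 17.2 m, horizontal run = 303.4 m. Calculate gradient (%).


Formula: Gradient = rise / run * 100
Gradient = 17.2 / 303.4 * 100 = 5.7%

5.7


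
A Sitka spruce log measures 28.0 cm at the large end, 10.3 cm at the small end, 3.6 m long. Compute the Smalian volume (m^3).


Smalian: V = (A1 + A2)/2 * L,  A = pi*(D/200)^2
A1 = pi*(28.0/200)^2 = 0.061575 m^2
A2 = pi*(10.3/200)^2 = 0.008332 m^2
V = (0.061575+0.008332)/2*3.6 = 0.1258 m^3

0.1258


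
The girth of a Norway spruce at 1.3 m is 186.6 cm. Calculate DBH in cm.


Formula: DBH = C / pi
DBH = 186.6 / pi
pi = 3.14159...
DBH = 59.4 cm

59.4


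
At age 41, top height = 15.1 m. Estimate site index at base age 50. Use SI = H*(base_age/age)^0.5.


Formula: SI = H_dom * (base_age / age)^0.5
Age ratio = 50 / 41 = 1.21951
sqrt(age_ratio) = 1.10432
SI = 15.1 * 1.10432 = 16.7 m

16.7


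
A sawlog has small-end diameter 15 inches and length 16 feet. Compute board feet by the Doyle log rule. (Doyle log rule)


Doyle: BF = (D - 4)^2 * L / 16
Adjusted diameter = 15 - 4 = 11 in
(D-4)^2 = 11^2 = 121
BF = 121 * 16 / 16 = 121 BF

121


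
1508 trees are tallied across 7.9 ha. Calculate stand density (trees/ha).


Formula: Stand Density = N_trees / Area_ha
Density = 1508 trees / 7.9 ha
Density = 191 trees/ha

191


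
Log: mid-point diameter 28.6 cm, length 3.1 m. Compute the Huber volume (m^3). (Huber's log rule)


Huber: V = Am * L,  Am = pi*(Dm/200)^2
Am = pi*(28.6/200)^2 = 0.064242 m^2
V = 0.064242*3.1 = 0.1992 m^3

0.1992


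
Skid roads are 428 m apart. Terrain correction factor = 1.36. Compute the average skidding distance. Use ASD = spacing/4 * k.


Formula: ASD = (spacing / 4) * correction
Uncorrected distance = spacing / 4 = 428 / 4 = 107 m
ASD = 107 * 1.36 = 146 m

146


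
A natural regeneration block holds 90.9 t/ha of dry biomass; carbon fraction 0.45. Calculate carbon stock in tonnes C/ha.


Formula: Carbon Stock = Biomass * Carbon Fraction
C = 90.9 t/ha * 0.45
C = 40.9 t C/ha

40.9


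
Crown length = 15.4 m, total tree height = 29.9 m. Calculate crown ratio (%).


Formula: Crown Ratio = (Crown Length / Total Height) * 100
CR = (15.4 m / 29.9 m) * 100
CR = 0.5151 * 100 = 51.5%

51.5


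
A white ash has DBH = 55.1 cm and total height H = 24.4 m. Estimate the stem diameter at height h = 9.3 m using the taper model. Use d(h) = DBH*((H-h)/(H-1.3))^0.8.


Taper: d(h) = DBH * ((H - h) / (H - 1.3))^0.8
Numerator = H - h = 24.4 - 9.3 = 15.1 m
Denominator = H - 1.3 = 24.4 - 1.3 = 23.1 m
Ratio = 15.1 / 23.1 = 0.65368
d = 55.1 * 0.65368^0.8 = 39.2 cm

39.2


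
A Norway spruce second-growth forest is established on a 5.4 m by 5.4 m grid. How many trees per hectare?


Formula: TPH = 10000 m^2/ha / (spacing_x * spacing_y)
Area per tree = 5.4 m * 5.4 m = 29.16 m^2
TPH = 10000 / 29.16 = 343 trees/ha

343


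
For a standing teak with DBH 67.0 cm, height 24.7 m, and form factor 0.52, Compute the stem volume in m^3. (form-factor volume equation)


Formula: V = pi * (DBH/200)^2 * H * ff
Radius = DBH/200 = 67.0/200 = 0.335 m
Radius^2 = 0.335^2 = 0.112225 m^2
V = pi * 0.112225 * 24.7 * 0.52
V = 4.528 m^3

4.528


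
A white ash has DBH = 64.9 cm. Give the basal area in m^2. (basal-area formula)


Formula: BA = pi * (DBH/2)^2 / 10000  (cm^2 to m^2)
Radius = DBH/2 = 64.9/2 = 32.45 cm
BA = pi * 32.45^2 / 10000
   = 3308.1049 cm^2 / 10000
   = 0.3308 m^2

0.3308


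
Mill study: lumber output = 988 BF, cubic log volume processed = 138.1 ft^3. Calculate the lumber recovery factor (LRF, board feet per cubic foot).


Formula: LRF = Lumber Output (BF) / Log Input (ft^3)
LRF = 988 BF / 138.1 ft^3
LRF = 7.15 BF/ft^3

7.15


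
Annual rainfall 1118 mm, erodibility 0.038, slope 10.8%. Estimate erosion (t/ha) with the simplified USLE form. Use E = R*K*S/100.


Formula: E = R * K * S / 100  (simplified USLE)
R * K = 1118 * 0.038 = 42.484
E = 42.484 * 10.8 / 100 = 4.59 t/ha

4.59


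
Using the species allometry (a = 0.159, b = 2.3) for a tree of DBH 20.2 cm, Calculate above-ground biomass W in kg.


Formula: W = a * DBH^b  (allometric power law)
DBH^b = 20.2^2.3 = 1005.3289
W = 0.159 * 1005.3289 = 159.8 kg

159.8


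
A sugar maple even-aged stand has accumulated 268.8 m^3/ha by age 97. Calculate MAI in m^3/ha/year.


Formula: MAI = Total Volume / Stand Age
MAI = 268.8 m^3/ha / 97 years
MAI = 2.77 m^3/ha/year

2.77


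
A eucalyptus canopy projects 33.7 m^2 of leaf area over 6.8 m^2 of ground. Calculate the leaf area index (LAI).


Formula: LAI = total leaf area / ground area  (dimensionless)
LAI = 33.7 m^2 / 6.8 m^2
LAI = 4.96

4.96


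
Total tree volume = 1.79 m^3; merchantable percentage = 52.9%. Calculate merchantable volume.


Formula: MV = V_total * (merchantable_pct / 100)
Merchantable fraction = 52.9% / 100 = 0.529
MV = 1.79 m^3 * 0.529 = 0.947 m^3

0.947


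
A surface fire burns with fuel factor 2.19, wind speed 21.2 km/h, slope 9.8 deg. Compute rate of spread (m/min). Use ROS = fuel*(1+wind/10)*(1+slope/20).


Formula: ROS = fuel * (1 + wind/10) * (1 + slope/20)
Wind factor = 1 + 21.2/10 = 3.12
Slope factor = 1 + 9.8/20 = 1.49
ROS = 2.19 * 3.12 * 1.49 = 10.18 m/min

10.18


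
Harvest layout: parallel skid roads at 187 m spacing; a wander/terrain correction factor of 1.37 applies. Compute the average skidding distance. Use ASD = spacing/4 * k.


Formula: ASD = (spacing / 4) * correction
Uncorrected distance = spacing / 4 = 187 / 4 = 46.75 m
ASD = 46.75 * 1.37 = 64 m

64


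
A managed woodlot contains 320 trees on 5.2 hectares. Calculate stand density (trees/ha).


Formula: Stand Density = N_trees / Area_ha
Density = 320 trees / 5.2 ha
Density = 62 trees/ha

62


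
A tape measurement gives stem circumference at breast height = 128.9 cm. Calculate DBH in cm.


Formula: DBH = C / pi
DBH = 128.9 / pi
pi = 3.14159...
DBH = 41.0 cm

41.0


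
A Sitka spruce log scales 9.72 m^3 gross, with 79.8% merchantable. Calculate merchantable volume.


Formula: MV = V_total * (merchantable_pct / 100)
Merchantable fraction = 79.8% / 100 = 0.798
MV = 9.72 m^3 * 0.798 = 7.757 m^3

7.757


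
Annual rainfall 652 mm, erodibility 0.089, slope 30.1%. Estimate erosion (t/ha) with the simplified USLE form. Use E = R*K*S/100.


Formula: E = R * K * S / 100  (simplified USLE)
R * K = 652 * 0.089 = 58.028
E = 58.028 * 30.1 / 100 = 17.47 t/ha

17.47


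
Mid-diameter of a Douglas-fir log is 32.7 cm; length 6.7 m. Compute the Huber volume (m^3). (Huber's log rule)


Huber: V = Am * L,  Am = pi*(Dm/200)^2
Am = pi*(32.7/200)^2 = 0.083982 m^2
V = 0.083982*6.7 = 0.5627 m^3

0.5627


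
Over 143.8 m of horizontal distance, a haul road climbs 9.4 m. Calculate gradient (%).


Formula: Gradient = rise / run * 100
Gradient = 9.4 / 143.8 * 100 = 6.5%

6.5


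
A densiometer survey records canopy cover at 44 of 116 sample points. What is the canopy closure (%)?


Formula: Canopy closure = covered points / total points * 100
Closure = 44 / 116 * 100
Closure = 0.3793 * 100 = 37.9%

37.9


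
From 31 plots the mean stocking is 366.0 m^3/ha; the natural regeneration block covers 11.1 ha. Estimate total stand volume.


Formula: Total Volume = Mean Volume per ha * Total Area
Total Volume = 366.0 m^3/ha * 11.1 ha
Total Volume = 4063 m^3

4063


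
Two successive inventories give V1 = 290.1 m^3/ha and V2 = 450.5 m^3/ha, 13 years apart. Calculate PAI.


Formula: PAI = (V_T2 - V_T1) / (T2 - T1)
Volume increment = 450.5 - 290.1 = 160.4 m^3/ha
PAI = 160.4 / 13 = 12.34 m^3/ha/year

12.34


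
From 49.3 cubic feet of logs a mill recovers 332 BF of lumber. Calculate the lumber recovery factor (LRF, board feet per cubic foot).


Formula: LRF = Lumber Output (BF) / Log Input (ft^3)
LRF = 332 BF / 49.3 ft^3
LRF = 6.73 BF/ft^3

6.73


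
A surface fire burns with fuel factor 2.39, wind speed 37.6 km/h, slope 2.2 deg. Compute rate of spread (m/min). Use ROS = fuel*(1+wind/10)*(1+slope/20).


Formula: ROS = fuel * (1 + wind/10) * (1 + slope/20)
Wind factor = 1 + 37.6/10 = 4.76
Slope factor = 1 + 2.2/20 = 1.11
ROS = 2.39 * 4.76 * 1.11 = 12.63 m/min

12.63


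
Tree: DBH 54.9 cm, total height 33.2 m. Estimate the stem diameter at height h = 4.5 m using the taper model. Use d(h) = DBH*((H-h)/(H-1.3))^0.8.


Taper: d(h) = DBH * ((H - h) / (H - 1.3))^0.8
Numerator = H - h = 33.2 - 4.5 = 28.7 m
Denominator = H - 1.3 = 33.2 - 1.3 = 31.9 m
Ratio = 28.7 / 31.9 = 0.89969
d = 54.9 * 0.89969^0.8 = 50.4 cm

50.4


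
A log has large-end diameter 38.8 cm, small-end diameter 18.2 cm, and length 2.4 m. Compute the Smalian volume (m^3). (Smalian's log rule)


Smalian: V = (A1 + A2)/2 * L,  A = pi*(D/200)^2
A1 = pi*(38.8/200)^2 = 0.118237 m^2
A2 = pi*(18.2/200)^2 = 0.026016 m^2
V = (0.118237+0.026016)/2*2.4 = 0.1731 m^3

0.1731


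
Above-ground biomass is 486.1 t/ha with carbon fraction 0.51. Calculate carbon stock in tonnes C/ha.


Formula: Carbon Stock = Biomass * Carbon Fraction
C = 486.1 t/ha * 0.51
C = 247.9 t C/ha

247.9


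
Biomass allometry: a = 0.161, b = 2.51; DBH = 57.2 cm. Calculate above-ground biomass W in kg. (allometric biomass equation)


Formula: W = a * DBH^b  (allometric power law)
DBH^b = 57.2^2.51 = 25767.0104
W = 0.161 * 25767.0104 = 4148.5 kg

4148.5


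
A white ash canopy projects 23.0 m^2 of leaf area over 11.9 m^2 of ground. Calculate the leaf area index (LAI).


Formula: LAI = total leaf area / ground area  (dimensionless)
LAI = 23.0 m^2 / 11.9 m^2
LAI = 1.93

1.93


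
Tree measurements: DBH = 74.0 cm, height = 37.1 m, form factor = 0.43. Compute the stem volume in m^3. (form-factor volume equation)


Formula: V = pi * (DBH/200)^2 * H * ff
Radius = DBH/200 = 74.0/200 = 0.37 m
Radius^2 = 0.37^2 = 0.1369 m^2
V = pi * 0.1369 * 37.1 * 0.43
V = 6.861 m^3

6.861


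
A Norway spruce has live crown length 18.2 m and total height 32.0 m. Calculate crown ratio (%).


Formula: Crown Ratio = (Crown Length / Total Height) * 100
CR = (18.2 m / 32.0 m) * 100
CR = 0.5687 * 100 = 56.9%

56.9


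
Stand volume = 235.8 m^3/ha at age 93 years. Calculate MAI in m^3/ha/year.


Formula: MAI = Total Volume / Stand Age
MAI = 235.8 m^3/ha / 93 years
MAI = 2.54 m^3/ha/year

2.54


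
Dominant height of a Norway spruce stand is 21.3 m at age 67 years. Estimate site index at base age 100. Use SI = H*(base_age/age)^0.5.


Formula: SI = H_dom * (base_age / age)^0.5
Age ratio = 100 / 67 = 1.49254
sqrt(age_ratio) = 1.22169
SI = 21.3 * 1.22169 = 26.0 m

26.0


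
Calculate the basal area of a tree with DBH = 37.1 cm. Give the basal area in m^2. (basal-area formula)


Formula: BA = pi * (DBH/2)^2 / 10000  (cm^2 to m^2)
Radius = DBH/2 = 37.1/2 = 18.55 cm
BA = pi * 18.55^2 / 10000
   = 1081.0299 cm^2 / 10000
   = 0.1081 m^2

0.1081


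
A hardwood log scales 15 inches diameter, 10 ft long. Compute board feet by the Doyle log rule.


Doyle: BF = (D - 4)^2 * L / 16
Adjusted diameter = 15 - 4 = 11 in
(D-4)^2 = 11^2 = 121
BF = 121 * 10 / 16 = 76 BF

76


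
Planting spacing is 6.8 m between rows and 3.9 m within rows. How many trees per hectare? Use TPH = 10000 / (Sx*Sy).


Formula: TPH = 10000 m^2/ha / (spacing_x * spacing_y)
Area per tree = 6.8 m * 3.9 m = 26.52 m^2
TPH = 10000 / 26.52 = 377 trees/ha

377


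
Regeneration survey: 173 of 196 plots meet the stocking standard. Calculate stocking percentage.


Formula: Stocking % = stocked plots / total plots * 100
Stocking = 173 / 196 * 100
Stocking = 0.8827 * 100 = 88.3%

88.3


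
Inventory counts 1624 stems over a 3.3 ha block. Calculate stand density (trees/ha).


Formula: Stand Density = N_trees / Area_ha
Density = 1624 trees / 3.3 ha
Density = 492 trees/ha

492


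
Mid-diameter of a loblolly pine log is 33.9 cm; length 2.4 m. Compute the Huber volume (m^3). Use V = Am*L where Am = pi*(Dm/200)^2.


Huber: V = Am * L,  Am = pi*(Dm/200)^2
Am = pi*(33.9/200)^2 = 0.090259 m^2
V = 0.090259*2.4 = 0.2166 m^3

0.2166


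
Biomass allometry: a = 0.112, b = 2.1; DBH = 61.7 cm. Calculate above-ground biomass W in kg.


Formula: W = a * DBH^b  (allometric power law)
DBH^b = 61.7^2.1 = 5749.0865
W = 0.112 * 5749.0865 = 643.9 kg

643.9


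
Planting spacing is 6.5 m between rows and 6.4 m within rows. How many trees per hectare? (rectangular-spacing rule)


Formula: TPH = 10000 m^2/ha / (spacing_x * spacing_y)
Area per tree = 6.5 m * 6.4 m = 41.6 m^2
TPH = 10000 / 41.6 = 240 trees/ha

240


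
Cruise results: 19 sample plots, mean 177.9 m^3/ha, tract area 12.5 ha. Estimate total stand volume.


Formula: Total Volume = Mean Volume per ha * Total Area
Total Volume = 177.9 m^3/ha * 12.5 ha
Total Volume = 2224 m^3

2224


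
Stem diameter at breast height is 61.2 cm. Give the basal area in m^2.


Formula: BA = pi * (DBH/2)^2 / 10000  (cm^2 to m^2)
Radius = DBH/2 = 61.2/2 = 30.6 cm
BA = pi * 30.6^2 / 10000
   = 2941.6617 cm^2 / 10000
   = 0.2942 m^2

0.2942


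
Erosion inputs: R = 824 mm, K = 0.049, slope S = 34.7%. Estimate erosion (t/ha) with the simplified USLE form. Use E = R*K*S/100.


Formula: E = R * K * S / 100  (simplified USLE)
R * K = 824 * 0.049 = 40.376
E = 40.376 * 34.7 / 100 = 14.01 t/ha

14.01


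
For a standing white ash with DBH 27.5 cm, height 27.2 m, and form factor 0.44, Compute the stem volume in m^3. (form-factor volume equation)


Formula: V = pi * (DBH/200)^2 * H * ff
Radius = DBH/200 = 27.5/200 = 0.1375 m
Radius^2 = 0.1375^2 = 0.01890625 m^2
V = pi * 0.01890625 * 27.2 * 0.44
V = 0.711 m^3

0.711


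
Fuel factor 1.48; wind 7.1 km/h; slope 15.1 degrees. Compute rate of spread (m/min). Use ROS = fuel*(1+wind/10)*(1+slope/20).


Formula: ROS = fuel * (1 + wind/10) * (1 + slope/20)
Wind factor = 1 + 7.1/10 = 1.71
Slope factor = 1 + 15.1/20 = 1.755
ROS = 1.48 * 1.71 * 1.755 = 4.44 m/min

4.44


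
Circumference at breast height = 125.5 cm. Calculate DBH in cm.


Formula: DBH = C / pi
DBH = 125.5 / pi
pi = 3.14159...
DBH = 39.9 cm

39.9


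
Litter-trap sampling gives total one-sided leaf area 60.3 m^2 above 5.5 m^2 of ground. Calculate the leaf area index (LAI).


Formula: LAI = total leaf area / ground area  (dimensionless)
LAI = 60.3 m^2 / 5.5 m^2
LAI = 10.96

10.96


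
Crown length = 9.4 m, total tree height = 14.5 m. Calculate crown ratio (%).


Formula: Crown Ratio = (Crown Length / Total Height) * 100
CR = (9.4 m / 14.5 m) * 100
CR = 0.6483 * 100 = 64.8%

64.8


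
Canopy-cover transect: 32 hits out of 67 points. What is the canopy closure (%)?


Formula: Canopy closure = covered points / total points * 100
Closure = 32 / 67 * 100
Closure = 0.4776 * 100 = 47.8%

47.8


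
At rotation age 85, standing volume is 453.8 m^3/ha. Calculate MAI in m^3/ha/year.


Formula: MAI = Total Volume / Stand Age
MAI = 453.8 m^3/ha / 85 years
MAI = 5.34 m^3/ha/year

5.34


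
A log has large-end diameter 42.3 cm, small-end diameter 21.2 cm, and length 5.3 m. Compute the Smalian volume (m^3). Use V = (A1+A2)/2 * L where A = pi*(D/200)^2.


Smalian: V = (A1 + A2)/2 * L,  A = pi*(D/200)^2
A1 = pi*(42.3/200)^2 = 0.140531 m^2
A2 = pi*(21.2/200)^2 = 0.035299 m^2
V = (0.140531+0.035299)/2*5.3 = 0.4659 m^3

0.4659


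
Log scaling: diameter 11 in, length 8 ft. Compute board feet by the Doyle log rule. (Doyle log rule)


Doyle: BF = (D - 4)^2 * L / 16
Adjusted diameter = 11 - 4 = 7 in
(D-4)^2 = 7^2 = 49
BF = 49 * 8 / 16 = 25 BF

25


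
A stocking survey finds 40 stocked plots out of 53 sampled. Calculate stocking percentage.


Formula: Stocking % = stocked plots / total plots * 100
Stocking = 40 / 53 * 100
Stocking = 0.7547 * 100 = 75.5%

75.5


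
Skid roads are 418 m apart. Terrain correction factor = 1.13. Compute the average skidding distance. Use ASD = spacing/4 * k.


Formula: ASD = (spacing / 4) * correction
Uncorrected distance = spacing / 4 = 418 / 4 = 104.5 m
ASD = 104.5 * 1.13 = 118 m

118


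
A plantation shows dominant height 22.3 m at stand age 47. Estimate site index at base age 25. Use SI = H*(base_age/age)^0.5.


Formula: SI = H_dom * (base_age / age)^0.5
Age ratio = 25 / 47 = 0.53191
sqrt(age_ratio) = 0.72932
SI = 22.3 * 0.72932 = 16.3 m

16.3


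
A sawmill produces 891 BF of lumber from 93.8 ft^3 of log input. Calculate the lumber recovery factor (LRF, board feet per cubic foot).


Formula: LRF = Lumber Output (BF) / Log Input (ft^3)
LRF = 891 BF / 93.8 ft^3
LRF = 9.5 BF/ft^3

9.5


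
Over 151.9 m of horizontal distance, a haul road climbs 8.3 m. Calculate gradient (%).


Formula: Gradient = rise / run * 100
Gradient = 8.3 / 151.9 * 100 = 5.5%

5.5


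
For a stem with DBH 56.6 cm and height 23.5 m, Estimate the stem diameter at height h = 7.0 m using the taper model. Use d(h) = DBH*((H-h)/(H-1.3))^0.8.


Taper: d(h) = DBH * ((H - h) / (H - 1.3))^0.8
Numerator = H - h = 23.5 - 7.0 = 16.5 m
Denominator = H - 1.3 = 23.5 - 1.3 = 22.2 m
Ratio = 16.5 / 22.2 = 0.74324
d = 56.6 * 0.74324^0.8 = 44.6 cm

44.6


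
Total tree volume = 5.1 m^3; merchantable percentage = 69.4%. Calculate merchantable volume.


Formula: MV = V_total * (merchantable_pct / 100)
Merchantable fraction = 69.4% / 100 = 0.694
MV = 5.1 m^3 * 0.694 = 3.539 m^3

3.539


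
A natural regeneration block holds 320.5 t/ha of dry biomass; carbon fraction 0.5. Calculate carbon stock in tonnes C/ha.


Formula: Carbon Stock = Biomass * Carbon Fraction
C = 320.5 t/ha * 0.5
C = 160.3 t C/ha

160.3


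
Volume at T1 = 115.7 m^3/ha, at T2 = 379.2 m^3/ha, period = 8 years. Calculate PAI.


Formula: PAI = (V_T2 - V_T1) / (T2 - T1)
Volume increment = 379.2 - 115.7 = 263.5 m^3/ha
PAI = 263.5 / 8 = 32.94 m^3/ha/year

32.94


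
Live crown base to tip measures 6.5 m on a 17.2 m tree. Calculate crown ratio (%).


Formula: Crown Ratio = (Crown Length / Total Height) * 100
CR = (6.5 m / 17.2 m) * 100
CR = 0.3779 * 100 = 37.8%

37.8


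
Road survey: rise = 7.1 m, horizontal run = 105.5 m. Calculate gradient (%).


Formula: Gradient = rise / run * 100
Gradient = 7.1 / 105.5 * 100 = 6.7%

6.7


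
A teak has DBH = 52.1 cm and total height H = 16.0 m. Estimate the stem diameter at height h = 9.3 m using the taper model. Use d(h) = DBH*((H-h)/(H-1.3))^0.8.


Taper: d(h) = DBH * ((H - h) / (H - 1.3))^0.8
Numerator = H - h = 16.0 - 9.3 = 6.7 m
Denominator = H - 1.3 = 16.0 - 1.3 = 14.7 m
Ratio = 6.7 / 14.7 = 0.45578
d = 52.1 * 0.45578^0.8 = 27.8 cm

27.8


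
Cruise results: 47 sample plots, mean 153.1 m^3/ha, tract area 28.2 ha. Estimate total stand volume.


Formula: Total Volume = Mean Volume per ha * Total Area
Total Volume = 153.1 m^3/ha * 28.2 ha
Total Volume = 4317 m^3

4317


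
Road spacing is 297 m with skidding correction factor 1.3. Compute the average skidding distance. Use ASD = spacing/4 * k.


Formula: ASD = (spacing / 4) * correction
Uncorrected distance = spacing / 4 = 297 / 4 = 74.25 m
ASD = 74.25 * 1.3 = 97 m

97


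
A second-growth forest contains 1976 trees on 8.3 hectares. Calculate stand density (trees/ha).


Formula: Stand Density = N_trees / Area_ha
Density = 1976 trees / 8.3 ha
Density = 238 trees/ha

238


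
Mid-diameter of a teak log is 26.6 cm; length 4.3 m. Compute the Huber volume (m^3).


Huber: V = Am * L,  Am = pi*(Dm/200)^2
Am = pi*(26.6/200)^2 = 0.055572 m^2
V = 0.055572*4.3 = 0.239 m^3

0.239


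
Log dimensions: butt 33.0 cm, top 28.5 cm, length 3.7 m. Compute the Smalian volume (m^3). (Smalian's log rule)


Smalian: V = (A1 + A2)/2 * L,  A = pi*(D/200)^2
A1 = pi*(33.0/200)^2 = 0.08553 m^2
A2 = pi*(28.5/200)^2 = 0.063794 m^2
V = (0.08553+0.063794)/2*3.7 = 0.2762 m^3

0.2762


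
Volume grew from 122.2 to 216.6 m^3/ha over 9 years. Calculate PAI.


Formula: PAI = (V_T2 - V_T1) / (T2 - T1)
Volume increment = 216.6 - 122.2 = 94.4 m^3/ha
PAI = 94.4 / 9 = 10.49 m^3/ha/year

10.49


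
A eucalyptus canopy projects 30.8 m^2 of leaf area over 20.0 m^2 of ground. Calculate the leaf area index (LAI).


Formula: LAI = total leaf area / ground area  (dimensionless)
LAI = 30.8 m^2 / 20.0 m^2
LAI = 1.54

1.54


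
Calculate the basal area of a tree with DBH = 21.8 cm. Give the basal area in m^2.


Formula: BA = pi * (DBH/2)^2 / 10000  (cm^2 to m^2)
Radius = DBH/2 = 21.8/2 = 10.9 cm
BA = pi * 10.9^2 / 10000
   = 373.2526 cm^2 / 10000
   = 0.0373 m^2

0.0373


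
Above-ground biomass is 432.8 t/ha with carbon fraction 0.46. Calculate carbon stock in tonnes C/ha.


Formula: Carbon Stock = Biomass * Carbon Fraction
C = 432.8 t/ha * 0.46
C = 199.1 t C/ha

199.1


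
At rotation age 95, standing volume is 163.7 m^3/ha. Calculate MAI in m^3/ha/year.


Formula: MAI = Total Volume / Stand Age
MAI = 163.7 m^3/ha / 95 years
MAI = 1.72 m^3/ha/year

1.72


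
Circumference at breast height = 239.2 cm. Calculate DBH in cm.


Formula: DBH = C / pi
DBH = 239.2 / pi
pi = 3.14159...
DBH = 76.1 cm

76.1


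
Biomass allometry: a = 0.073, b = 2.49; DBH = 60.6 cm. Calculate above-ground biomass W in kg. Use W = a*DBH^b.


Formula: W = a * DBH^b  (allometric power law)
DBH^b = 60.6^2.49 = 27438.2769
W = 0.073 * 27438.2769 = 2003.0 kg

2003.0


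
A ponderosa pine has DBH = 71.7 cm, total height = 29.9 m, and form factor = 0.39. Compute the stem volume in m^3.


Formula: V = pi * (DBH/200)^2 * H * ff
Radius = DBH/200 = 71.7/200 = 0.3585 m
Radius^2 = 0.3585^2 = 0.12852225 m^2
V = pi * 0.12852225 * 29.9 * 0.39
V = 4.708 m^3

4.708


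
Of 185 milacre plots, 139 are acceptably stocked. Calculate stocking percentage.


Formula: Stocking % = stocked plots / total plots * 100
Stocking = 139 / 185 * 100
Stocking = 0.7514 * 100 = 75.1%

75.1


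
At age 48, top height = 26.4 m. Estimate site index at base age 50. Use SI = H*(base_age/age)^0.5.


Formula: SI = H_dom * (base_age / age)^0.5
Age ratio = 50 / 48 = 1.04167
sqrt(age_ratio) = 1.02062
SI = 26.4 * 1.02062 = 26.9 m

26.9


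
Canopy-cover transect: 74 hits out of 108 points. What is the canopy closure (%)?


Formula: Canopy closure = covered points / total points * 100
Closure = 74 / 108 * 100
Closure = 0.6852 * 100 = 68.5%

68.5


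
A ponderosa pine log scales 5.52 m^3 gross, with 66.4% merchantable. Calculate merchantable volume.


Formula: MV = V_total * (merchantable_pct / 100)
Merchantable fraction = 66.4% / 100 = 0.664
MV = 5.52 m^3 * 0.664 = 3.665 m^3

3.665


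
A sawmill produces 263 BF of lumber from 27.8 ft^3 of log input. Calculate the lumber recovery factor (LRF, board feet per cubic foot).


Formula: LRF = Lumber Output (BF) / Log Input (ft^3)
LRF = 263 BF / 27.8 ft^3
LRF = 9.46 BF/ft^3

9.46


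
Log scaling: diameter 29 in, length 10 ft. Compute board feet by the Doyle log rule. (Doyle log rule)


Doyle: BF = (D - 4)^2 * L / 16
Adjusted diameter = 29 - 4 = 25 in
(D-4)^2 = 25^2 = 625
BF = 625 * 10 / 16 = 391 BF

391


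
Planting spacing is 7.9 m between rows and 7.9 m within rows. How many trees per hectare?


Formula: TPH = 10000 m^2/ha / (spacing_x * spacing_y)
Area per tree = 7.9 m * 7.9 m = 62.41 m^2
TPH = 10000 / 62.41 = 160 trees/ha

160


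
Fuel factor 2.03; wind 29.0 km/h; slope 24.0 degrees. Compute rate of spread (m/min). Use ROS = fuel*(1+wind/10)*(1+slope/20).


Formula: ROS = fuel * (1 + wind/10) * (1 + slope/20)
Wind factor = 1 + 29.0/10 = 3.9
Slope factor = 1 + 24.0/20 = 2.2
ROS = 2.03 * 3.9 * 2.2 = 17.42 m/min

17.42


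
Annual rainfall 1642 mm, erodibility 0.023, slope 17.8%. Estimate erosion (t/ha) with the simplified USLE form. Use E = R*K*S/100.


Formula: E = R * K * S / 100  (simplified USLE)
R * K = 1642 * 0.023 = 37.766
E = 37.766 * 17.8 / 100 = 6.72 t/ha

6.72


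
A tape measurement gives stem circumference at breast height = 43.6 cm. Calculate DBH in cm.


Formula: DBH = C / pi
DBH = 43.6 / pi
pi = 3.14159...
DBH = 13.9 cm

13.9


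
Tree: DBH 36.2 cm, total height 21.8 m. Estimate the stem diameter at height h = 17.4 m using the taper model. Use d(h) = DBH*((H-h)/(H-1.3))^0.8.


Taper: d(h) = DBH * ((H - h) / (H - 1.3))^0.8
Numerator = H - h = 21.8 - 17.4 = 4.4 m
Denominator = H - 1.3 = 21.8 - 1.3 = 20.5 m
Ratio = 4.4 / 20.5 = 0.21463
d = 36.2 * 0.21463^0.8 = 10.6 cm

10.6


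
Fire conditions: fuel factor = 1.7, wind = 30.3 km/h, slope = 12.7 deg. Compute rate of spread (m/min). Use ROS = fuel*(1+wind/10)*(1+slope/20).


Formula: ROS = fuel * (1 + wind/10) * (1 + slope/20)
Wind factor = 1 + 30.3/10 = 4.03
Slope factor = 1 + 12.7/20 = 1.635
ROS = 1.7 * 4.03 * 1.635 = 11.2 m/min

11.2


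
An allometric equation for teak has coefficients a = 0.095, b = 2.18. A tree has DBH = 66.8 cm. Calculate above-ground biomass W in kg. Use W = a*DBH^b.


Formula: W = a * DBH^b  (allometric power law)
DBH^b = 66.8^2.18 = 9506.3257
W = 0.095 * 9506.3257 = 903.1 kg

903.1


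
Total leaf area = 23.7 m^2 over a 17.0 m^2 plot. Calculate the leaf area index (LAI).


Formula: LAI = total leaf area / ground area  (dimensionless)
LAI = 23.7 m^2 / 17.0 m^2
LAI = 1.39

1.39


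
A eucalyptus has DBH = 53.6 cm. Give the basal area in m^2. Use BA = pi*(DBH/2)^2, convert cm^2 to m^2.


Formula: BA = pi * (DBH/2)^2 / 10000  (cm^2 to m^2)
Radius = DBH/2 = 53.6/2 = 26.8 cm
BA = pi * 26.8^2 / 10000
   = 2256.4175 cm^2 / 10000
   = 0.2256 m^2

0.2256
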